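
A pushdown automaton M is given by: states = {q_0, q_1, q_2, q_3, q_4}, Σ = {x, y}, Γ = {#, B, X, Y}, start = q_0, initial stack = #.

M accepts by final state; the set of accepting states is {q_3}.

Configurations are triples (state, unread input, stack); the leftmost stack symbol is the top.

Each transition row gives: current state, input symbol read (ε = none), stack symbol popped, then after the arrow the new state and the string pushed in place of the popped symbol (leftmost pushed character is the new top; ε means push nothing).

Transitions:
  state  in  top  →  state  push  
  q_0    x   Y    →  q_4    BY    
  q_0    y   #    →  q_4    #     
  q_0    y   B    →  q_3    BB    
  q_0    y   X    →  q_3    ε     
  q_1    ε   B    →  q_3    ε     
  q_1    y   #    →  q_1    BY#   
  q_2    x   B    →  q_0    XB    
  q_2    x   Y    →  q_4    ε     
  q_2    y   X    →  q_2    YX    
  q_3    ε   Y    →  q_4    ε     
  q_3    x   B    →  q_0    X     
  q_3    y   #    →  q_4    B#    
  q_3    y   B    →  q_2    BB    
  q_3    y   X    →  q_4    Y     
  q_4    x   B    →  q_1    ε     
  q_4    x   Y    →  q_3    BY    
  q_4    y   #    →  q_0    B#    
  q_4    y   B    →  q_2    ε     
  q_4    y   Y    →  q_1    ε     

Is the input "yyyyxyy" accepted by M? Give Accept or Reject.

Reject

No computation consumes all input and reaches a final state.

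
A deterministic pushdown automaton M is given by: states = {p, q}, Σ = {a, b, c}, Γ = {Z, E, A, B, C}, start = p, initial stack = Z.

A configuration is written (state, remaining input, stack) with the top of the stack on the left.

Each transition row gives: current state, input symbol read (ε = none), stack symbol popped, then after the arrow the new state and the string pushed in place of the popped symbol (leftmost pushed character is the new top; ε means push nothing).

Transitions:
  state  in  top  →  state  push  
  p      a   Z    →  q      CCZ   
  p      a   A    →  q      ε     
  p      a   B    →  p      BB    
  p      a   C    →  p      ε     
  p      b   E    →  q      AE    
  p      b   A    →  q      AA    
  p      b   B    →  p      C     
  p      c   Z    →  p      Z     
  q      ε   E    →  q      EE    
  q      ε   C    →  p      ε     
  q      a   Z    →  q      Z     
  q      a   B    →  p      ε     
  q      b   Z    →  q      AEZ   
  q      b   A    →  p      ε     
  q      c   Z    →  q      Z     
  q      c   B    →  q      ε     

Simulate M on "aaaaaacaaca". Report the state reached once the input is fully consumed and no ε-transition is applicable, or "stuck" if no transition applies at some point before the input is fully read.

p

(p, aaaaaacaaca, Z) ⊢ (q, aaaaacaaca, CCZ) ⊢ (p, aaaaacaaca, CZ) ⊢ (p, aaaacaaca, Z) ⊢ (q, aaacaaca, CCZ) ⊢ (p, aaacaaca, CZ) ⊢ (p, aacaaca, Z) ⊢ (q, acaaca, CCZ) ⊢ (p, acaaca, CZ) ⊢ (p, caaca, Z) ⊢ (p, aaca, Z) ⊢ (q, aca, CCZ) ⊢ (p, aca, CZ) ⊢ (p, ca, Z) ⊢ (p, a, Z) ⊢ (q, ε, CCZ) ⊢ (p, ε, CZ)
All input consumed; M is in state p.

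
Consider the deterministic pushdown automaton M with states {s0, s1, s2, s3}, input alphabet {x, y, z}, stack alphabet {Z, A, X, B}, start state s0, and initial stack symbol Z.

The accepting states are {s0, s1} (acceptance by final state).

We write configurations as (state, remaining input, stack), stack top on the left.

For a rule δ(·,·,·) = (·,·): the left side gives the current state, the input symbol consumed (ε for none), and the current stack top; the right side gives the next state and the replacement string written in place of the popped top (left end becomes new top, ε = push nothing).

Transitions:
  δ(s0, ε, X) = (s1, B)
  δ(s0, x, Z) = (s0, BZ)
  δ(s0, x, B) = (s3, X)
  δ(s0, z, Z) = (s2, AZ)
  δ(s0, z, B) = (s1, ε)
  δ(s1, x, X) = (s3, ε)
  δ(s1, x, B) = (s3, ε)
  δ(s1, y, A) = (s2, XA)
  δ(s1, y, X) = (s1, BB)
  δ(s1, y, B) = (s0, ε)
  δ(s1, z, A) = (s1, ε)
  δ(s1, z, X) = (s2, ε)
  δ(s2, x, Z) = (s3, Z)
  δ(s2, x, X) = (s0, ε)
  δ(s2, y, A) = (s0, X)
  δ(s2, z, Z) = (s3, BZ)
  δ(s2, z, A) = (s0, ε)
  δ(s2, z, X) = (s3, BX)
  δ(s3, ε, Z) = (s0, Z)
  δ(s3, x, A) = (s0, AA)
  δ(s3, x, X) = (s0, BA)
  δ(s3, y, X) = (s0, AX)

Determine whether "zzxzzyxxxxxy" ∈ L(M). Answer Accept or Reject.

Reject

(s0, zzxzzyxxxxxy, Z)
  read z, top Z: go to s2, push AZ → (s2, zxzzyxxxxxy, AZ)
  read z, top A: go to s0, push ε → (s0, xzzyxxxxxy, Z)
  read x, top Z: go to s0, push BZ → (s0, zzyxxxxxy, BZ)
  read z, top B: go to s1, push ε → (s1, zyxxxxxy, Z)
No transition applies at (s1, zyxxxxxy, Z); input not fully consumed.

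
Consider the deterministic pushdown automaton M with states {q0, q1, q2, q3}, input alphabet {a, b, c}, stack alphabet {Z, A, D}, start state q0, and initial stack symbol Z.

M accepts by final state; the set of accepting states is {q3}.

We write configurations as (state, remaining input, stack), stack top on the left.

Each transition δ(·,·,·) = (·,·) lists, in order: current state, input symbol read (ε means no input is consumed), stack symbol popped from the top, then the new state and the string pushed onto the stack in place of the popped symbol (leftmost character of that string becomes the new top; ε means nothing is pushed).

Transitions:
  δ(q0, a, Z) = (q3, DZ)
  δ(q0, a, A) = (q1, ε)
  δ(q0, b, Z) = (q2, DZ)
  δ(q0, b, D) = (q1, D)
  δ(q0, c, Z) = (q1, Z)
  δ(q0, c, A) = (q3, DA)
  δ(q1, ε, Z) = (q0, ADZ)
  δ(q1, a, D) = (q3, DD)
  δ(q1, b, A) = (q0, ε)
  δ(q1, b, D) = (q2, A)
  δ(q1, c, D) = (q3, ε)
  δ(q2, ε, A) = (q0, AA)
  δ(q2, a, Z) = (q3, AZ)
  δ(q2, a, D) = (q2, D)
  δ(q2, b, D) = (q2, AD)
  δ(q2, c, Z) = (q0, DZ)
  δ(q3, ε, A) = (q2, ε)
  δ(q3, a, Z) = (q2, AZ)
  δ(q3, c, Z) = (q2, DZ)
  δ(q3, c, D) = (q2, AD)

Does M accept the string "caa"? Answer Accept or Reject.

(q0, caa, Z) ⊢ (q1, aa, Z) ⊢ (q0, aa, ADZ) ⊢ (q1, a, DZ) ⊢ (q3, ε, DDZ)
All input consumed; state q3 ∈ F.

Accept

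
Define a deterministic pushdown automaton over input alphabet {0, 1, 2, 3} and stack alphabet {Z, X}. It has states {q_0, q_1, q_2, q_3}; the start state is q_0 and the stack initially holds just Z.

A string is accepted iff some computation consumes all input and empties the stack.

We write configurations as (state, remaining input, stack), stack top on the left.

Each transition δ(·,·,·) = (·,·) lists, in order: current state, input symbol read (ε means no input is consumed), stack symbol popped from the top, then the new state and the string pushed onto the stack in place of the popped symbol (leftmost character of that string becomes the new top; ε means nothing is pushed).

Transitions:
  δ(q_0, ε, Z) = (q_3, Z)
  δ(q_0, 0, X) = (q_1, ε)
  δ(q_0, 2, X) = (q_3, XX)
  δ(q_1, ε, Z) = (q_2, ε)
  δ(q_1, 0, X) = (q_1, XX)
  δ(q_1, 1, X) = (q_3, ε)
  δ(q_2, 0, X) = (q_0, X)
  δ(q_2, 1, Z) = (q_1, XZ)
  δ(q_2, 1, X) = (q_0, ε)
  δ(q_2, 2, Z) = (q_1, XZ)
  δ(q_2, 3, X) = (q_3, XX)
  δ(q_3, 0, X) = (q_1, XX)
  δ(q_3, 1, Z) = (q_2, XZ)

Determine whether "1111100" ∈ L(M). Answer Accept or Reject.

(q_0, 1111100, Z) ⊢ (q_3, 1111100, Z) ⊢ (q_2, 111100, XZ) ⊢ (q_0, 11100, Z) ⊢ (q_3, 11100, Z) ⊢ (q_2, 1100, XZ) ⊢ (q_0, 100, Z) ⊢ (q_3, 100, Z) ⊢ (q_2, 00, XZ) ⊢ (q_0, 0, XZ) ⊢ (q_1, ε, Z) ⊢ (q_2, ε, ε)
All input consumed and the stack is empty.

Accept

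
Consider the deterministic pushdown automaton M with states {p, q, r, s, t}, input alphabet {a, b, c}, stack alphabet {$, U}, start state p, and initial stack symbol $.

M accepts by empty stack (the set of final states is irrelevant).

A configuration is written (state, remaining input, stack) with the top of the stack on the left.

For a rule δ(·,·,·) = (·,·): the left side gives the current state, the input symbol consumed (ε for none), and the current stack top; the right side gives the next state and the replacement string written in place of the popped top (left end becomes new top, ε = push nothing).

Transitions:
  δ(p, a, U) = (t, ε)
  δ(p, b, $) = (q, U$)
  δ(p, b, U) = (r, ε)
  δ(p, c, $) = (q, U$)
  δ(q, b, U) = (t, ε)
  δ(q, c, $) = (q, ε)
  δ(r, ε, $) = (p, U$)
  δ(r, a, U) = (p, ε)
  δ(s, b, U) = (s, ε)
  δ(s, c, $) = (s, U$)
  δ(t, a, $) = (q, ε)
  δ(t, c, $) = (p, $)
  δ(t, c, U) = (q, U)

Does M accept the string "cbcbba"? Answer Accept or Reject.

(p, cbcbba, $)
  read c, top $: go to q, push U$ → (q, bcbba, U$)
  read b, top U: go to t, push ε → (t, cbba, $)
  read c, top $: go to p, push $ → (p, bba, $)
  read b, top $: go to q, push U$ → (q, ba, U$)
  read b, top U: go to t, push ε → (t, a, $)
  read a, top $: go to q, push ε → (q, ε, ε)
All input consumed and the stack is empty.

Accept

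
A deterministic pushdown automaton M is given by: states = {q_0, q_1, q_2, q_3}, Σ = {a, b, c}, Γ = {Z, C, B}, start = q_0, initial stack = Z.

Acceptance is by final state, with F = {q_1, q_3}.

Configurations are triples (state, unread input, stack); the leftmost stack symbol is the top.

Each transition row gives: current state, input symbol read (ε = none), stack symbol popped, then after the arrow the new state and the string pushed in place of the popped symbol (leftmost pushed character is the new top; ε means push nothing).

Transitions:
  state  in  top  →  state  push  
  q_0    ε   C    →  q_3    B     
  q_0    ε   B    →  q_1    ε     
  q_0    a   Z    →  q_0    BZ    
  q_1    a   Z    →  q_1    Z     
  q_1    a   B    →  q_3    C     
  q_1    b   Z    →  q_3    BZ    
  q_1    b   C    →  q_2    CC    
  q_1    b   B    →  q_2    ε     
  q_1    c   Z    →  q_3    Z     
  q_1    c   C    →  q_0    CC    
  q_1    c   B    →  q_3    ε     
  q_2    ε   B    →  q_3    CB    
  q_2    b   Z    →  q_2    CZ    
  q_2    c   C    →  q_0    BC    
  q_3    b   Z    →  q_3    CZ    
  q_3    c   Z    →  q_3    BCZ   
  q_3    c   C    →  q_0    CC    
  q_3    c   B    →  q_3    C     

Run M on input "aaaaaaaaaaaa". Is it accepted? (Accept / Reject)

(q_0, aaaaaaaaaaaa, Z) ⊢ (q_0, aaaaaaaaaaa, BZ) ⊢ (q_1, aaaaaaaaaaa, Z) ⊢ (q_1, aaaaaaaaaa, Z) ⊢ (q_1, aaaaaaaaa, Z) ⊢ (q_1, aaaaaaaa, Z) ⊢ (q_1, aaaaaaa, Z) ⊢ (q_1, aaaaaa, Z) ⊢ (q_1, aaaaa, Z) ⊢ (q_1, aaaa, Z) ⊢ (q_1, aaa, Z) ⊢ (q_1, aa, Z) ⊢ (q_1, a, Z) ⊢ (q_1, ε, Z)
All input consumed; state q_1 ∈ F.

Accept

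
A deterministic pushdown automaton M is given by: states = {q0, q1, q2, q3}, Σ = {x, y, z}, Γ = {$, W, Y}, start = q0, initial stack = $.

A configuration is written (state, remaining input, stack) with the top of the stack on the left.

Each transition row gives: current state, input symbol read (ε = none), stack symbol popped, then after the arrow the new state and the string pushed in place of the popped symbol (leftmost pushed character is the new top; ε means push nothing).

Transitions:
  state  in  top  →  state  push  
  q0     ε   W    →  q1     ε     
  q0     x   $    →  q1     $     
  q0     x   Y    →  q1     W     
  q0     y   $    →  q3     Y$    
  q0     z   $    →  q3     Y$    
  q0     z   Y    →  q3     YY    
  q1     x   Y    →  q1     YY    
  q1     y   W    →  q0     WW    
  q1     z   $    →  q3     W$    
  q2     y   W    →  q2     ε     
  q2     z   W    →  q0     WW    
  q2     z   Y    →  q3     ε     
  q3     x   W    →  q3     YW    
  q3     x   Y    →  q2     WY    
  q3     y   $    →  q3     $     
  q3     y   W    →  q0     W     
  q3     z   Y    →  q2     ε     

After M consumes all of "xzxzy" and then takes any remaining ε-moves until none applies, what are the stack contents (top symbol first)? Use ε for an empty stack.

$

(q0, xzxzy, $) ⊢ (q1, zxzy, $) ⊢ (q3, xzy, W$) ⊢ (q3, zy, YW$) ⊢ (q2, y, W$) ⊢ (q2, ε, $)
All input consumed in state q2 with stack $.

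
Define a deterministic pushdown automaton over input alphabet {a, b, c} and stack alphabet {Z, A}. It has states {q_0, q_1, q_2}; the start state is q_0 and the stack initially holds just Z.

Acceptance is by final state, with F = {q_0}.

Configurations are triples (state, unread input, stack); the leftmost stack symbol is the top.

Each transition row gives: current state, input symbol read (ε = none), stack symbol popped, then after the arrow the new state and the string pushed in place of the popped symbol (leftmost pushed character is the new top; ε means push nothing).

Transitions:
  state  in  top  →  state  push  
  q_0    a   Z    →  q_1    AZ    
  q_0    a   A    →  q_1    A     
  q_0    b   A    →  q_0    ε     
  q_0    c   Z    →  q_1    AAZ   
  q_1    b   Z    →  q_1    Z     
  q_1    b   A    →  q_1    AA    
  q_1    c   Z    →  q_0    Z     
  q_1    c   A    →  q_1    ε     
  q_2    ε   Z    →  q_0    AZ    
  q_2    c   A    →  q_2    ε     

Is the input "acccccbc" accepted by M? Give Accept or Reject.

Accept

(q_0, acccccbc, Z)
  read a, top Z: go to q_1, push AZ → (q_1, cccccbc, AZ)
  read c, top A: go to q_1, push ε → (q_1, ccccbc, Z)
  read c, top Z: go to q_0, push Z → (q_0, cccbc, Z)
  read c, top Z: go to q_1, push AAZ → (q_1, ccbc, AAZ)
  read c, top A: go to q_1, push ε → (q_1, cbc, AZ)
  read c, top A: go to q_1, push ε → (q_1, bc, Z)
  read b, top Z: go to q_1, push Z → (q_1, c, Z)
  read c, top Z: go to q_0, push Z → (q_0, ε, Z)
All input consumed; state q_0 ∈ F.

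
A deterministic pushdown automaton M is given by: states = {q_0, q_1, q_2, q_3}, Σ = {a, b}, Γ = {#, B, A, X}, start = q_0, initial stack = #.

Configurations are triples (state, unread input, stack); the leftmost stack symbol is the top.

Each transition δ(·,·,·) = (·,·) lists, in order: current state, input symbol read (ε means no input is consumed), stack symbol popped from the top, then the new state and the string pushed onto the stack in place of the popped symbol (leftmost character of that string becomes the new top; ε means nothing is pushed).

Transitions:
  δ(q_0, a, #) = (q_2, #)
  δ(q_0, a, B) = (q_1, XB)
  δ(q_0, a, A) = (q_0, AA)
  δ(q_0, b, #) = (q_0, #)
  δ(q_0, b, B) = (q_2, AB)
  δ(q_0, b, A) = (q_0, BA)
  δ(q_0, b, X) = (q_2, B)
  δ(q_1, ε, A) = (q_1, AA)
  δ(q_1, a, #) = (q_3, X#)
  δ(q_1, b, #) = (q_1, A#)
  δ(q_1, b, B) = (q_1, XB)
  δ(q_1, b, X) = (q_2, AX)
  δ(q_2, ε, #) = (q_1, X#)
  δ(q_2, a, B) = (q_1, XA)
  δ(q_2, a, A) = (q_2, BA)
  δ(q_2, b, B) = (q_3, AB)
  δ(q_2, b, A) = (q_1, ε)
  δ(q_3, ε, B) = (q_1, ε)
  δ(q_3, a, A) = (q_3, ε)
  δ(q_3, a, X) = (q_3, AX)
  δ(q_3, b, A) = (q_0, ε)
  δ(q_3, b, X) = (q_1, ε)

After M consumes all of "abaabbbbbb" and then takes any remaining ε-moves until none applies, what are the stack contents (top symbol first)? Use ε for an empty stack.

(q_0, abaabbbbbb, #)
  read a, top #: go to q_2, push # → (q_2, baabbbbbb, #)
  ε-move, top #: go to q_1, push X# → (q_1, baabbbbbb, X#)
  read b, top X: go to q_2, push AX → (q_2, aabbbbbb, AX#)
  read a, top A: go to q_2, push BA → (q_2, abbbbbb, BAX#)
  read a, top B: go to q_1, push XA → (q_1, bbbbbb, XAAX#)
  read b, top X: go to q_2, push AX → (q_2, bbbbb, AXAAX#)
  read b, top A: go to q_1, push ε → (q_1, bbbb, XAAX#)
  read b, top X: go to q_2, push AX → (q_2, bbb, AXAAX#)
  read b, top A: go to q_1, push ε → (q_1, bb, XAAX#)
  read b, top X: go to q_2, push AX → (q_2, b, AXAAX#)
  read b, top A: go to q_1, push ε → (q_1, ε, XAAX#)
All input consumed in state q_1 with stack XAAX#.

XAAX#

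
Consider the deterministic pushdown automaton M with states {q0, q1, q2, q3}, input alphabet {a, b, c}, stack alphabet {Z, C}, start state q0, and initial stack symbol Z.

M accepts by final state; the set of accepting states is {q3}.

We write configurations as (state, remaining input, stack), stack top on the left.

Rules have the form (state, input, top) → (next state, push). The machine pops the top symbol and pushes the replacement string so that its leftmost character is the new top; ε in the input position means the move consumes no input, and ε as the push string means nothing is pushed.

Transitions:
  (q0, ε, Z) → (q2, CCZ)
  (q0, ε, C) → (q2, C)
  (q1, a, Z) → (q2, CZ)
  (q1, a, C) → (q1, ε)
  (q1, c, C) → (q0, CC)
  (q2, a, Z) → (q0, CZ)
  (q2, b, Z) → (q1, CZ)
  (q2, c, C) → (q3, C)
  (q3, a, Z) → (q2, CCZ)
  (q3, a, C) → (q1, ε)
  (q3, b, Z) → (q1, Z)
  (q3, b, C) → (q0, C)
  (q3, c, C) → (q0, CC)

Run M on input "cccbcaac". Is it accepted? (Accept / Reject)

(q0, cccbcaac, Z)
  ε-move, top Z: go to q2, push CCZ → (q2, cccbcaac, CCZ)
  read c, top C: go to q3, push C → (q3, ccbcaac, CCZ)
  read c, top C: go to q0, push CC → (q0, cbcaac, CCCZ)
  ε-move, top C: go to q2, push C → (q2, cbcaac, CCCZ)
  read c, top C: go to q3, push C → (q3, bcaac, CCCZ)
  read b, top C: go to q0, push C → (q0, caac, CCCZ)
  ε-move, top C: go to q2, push C → (q2, caac, CCCZ)
  read c, top C: go to q3, push C → (q3, aac, CCCZ)
  read a, top C: go to q1, push ε → (q1, ac, CCZ)
  read a, top C: go to q1, push ε → (q1, c, CZ)
  read c, top C: go to q0, push CC → (q0, ε, CCZ)
  ε-move, top C: go to q2, push C → (q2, ε, CCZ)
All input consumed; state q2 ∉ F and no further ε-move applies.

Reject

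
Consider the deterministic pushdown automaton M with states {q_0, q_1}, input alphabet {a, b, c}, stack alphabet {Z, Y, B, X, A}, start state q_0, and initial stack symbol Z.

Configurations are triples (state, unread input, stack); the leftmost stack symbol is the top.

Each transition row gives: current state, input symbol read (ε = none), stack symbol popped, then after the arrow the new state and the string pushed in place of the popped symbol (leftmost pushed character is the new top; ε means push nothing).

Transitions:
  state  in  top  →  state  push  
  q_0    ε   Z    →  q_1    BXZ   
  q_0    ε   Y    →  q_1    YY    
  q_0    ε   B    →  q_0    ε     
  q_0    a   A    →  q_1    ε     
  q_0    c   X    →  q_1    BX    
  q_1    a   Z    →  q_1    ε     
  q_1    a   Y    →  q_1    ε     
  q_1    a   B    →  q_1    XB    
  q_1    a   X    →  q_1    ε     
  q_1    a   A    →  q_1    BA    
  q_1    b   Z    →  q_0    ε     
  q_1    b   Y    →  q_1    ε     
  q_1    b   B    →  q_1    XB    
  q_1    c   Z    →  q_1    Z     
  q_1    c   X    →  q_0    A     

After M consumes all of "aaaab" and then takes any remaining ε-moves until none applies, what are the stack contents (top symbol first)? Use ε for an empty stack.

XBXZ

(q_0, aaaab, Z)
  ε-move, top Z: go to q_1, push BXZ → (q_1, aaaab, BXZ)
  read a, top B: go to q_1, push XB → (q_1, aaab, XBXZ)
  read a, top X: go to q_1, push ε → (q_1, aab, BXZ)
  read a, top B: go to q_1, push XB → (q_1, ab, XBXZ)
  read a, top X: go to q_1, push ε → (q_1, b, BXZ)
  read b, top B: go to q_1, push XB → (q_1, ε, XBXZ)
All input consumed in state q_1 with stack XBXZ.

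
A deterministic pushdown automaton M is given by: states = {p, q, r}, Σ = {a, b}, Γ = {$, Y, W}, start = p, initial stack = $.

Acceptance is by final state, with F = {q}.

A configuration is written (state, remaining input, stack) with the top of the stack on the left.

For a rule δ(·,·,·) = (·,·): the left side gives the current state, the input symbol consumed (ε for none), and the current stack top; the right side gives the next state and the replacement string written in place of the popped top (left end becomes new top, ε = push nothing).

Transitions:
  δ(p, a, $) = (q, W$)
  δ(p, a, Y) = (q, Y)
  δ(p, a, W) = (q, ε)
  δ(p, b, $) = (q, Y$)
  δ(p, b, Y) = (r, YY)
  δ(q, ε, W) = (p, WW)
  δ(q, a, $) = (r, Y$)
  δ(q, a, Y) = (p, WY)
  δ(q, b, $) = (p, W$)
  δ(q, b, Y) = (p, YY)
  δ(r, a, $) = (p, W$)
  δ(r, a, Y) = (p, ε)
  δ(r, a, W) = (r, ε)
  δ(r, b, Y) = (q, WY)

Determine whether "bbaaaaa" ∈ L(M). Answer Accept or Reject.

(p, bbaaaaa, $)
  read b, top $: go to q, push Y$ → (q, baaaaa, Y$)
  read b, top Y: go to p, push YY → (p, aaaaa, YY$)
  read a, top Y: go to q, push Y → (q, aaaa, YY$)
  read a, top Y: go to p, push WY → (p, aaa, WYY$)
  read a, top W: go to q, push ε → (q, aa, YY$)
  read a, top Y: go to p, push WY → (p, a, WYY$)
  read a, top W: go to q, push ε → (q, ε, YY$)
All input consumed; state q ∈ F.

Accept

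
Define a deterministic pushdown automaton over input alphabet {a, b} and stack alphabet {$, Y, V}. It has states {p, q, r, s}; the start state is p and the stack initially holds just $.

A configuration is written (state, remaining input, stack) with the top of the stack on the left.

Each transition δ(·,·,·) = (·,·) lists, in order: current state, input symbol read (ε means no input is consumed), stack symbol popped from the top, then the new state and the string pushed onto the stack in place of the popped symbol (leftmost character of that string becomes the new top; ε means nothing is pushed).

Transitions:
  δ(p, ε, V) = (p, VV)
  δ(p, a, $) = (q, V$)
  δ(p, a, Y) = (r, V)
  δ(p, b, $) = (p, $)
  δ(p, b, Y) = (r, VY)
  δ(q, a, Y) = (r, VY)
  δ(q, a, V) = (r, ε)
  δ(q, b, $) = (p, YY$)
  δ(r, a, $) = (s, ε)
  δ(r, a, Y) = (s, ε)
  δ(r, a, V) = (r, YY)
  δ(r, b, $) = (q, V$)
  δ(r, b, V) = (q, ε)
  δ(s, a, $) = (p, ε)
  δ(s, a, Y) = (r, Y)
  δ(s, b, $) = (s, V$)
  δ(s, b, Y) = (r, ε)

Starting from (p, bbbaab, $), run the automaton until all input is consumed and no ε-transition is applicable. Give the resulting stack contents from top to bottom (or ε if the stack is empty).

(p, bbbaab, $)
  read b, top $: go to p, push $ → (p, bbaab, $)
  read b, top $: go to p, push $ → (p, baab, $)
  read b, top $: go to p, push $ → (p, aab, $)
  read a, top $: go to q, push V$ → (q, ab, V$)
  read a, top V: go to r, push ε → (r, b, $)
  read b, top $: go to q, push V$ → (q, ε, V$)
All input consumed in state q with stack V$.

V$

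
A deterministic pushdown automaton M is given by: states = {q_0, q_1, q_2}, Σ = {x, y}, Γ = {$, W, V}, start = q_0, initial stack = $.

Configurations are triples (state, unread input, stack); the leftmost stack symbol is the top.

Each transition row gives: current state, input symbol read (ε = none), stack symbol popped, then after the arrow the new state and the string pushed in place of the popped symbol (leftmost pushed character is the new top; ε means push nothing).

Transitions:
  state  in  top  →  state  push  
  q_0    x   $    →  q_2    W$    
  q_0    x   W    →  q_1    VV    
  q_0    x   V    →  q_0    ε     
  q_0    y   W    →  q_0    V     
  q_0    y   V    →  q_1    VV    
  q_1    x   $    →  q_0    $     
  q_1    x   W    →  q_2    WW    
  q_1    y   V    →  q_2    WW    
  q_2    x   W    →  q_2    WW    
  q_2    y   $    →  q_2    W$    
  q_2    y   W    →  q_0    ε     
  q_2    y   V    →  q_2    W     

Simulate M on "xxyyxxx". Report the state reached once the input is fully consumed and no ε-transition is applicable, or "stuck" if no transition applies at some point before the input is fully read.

(q_0, xxyyxxx, $)
  read x, top $: go to q_2, push W$ → (q_2, xyyxxx, W$)
  read x, top W: go to q_2, push WW → (q_2, yyxxx, WW$)
  read y, top W: go to q_0, push ε → (q_0, yxxx, W$)
  read y, top W: go to q_0, push V → (q_0, xxx, V$)
  read x, top V: go to q_0, push ε → (q_0, xx, $)
  read x, top $: go to q_2, push W$ → (q_2, x, W$)
  read x, top W: go to q_2, push WW → (q_2, ε, WW$)
All input consumed; M is in state q_2.

q_2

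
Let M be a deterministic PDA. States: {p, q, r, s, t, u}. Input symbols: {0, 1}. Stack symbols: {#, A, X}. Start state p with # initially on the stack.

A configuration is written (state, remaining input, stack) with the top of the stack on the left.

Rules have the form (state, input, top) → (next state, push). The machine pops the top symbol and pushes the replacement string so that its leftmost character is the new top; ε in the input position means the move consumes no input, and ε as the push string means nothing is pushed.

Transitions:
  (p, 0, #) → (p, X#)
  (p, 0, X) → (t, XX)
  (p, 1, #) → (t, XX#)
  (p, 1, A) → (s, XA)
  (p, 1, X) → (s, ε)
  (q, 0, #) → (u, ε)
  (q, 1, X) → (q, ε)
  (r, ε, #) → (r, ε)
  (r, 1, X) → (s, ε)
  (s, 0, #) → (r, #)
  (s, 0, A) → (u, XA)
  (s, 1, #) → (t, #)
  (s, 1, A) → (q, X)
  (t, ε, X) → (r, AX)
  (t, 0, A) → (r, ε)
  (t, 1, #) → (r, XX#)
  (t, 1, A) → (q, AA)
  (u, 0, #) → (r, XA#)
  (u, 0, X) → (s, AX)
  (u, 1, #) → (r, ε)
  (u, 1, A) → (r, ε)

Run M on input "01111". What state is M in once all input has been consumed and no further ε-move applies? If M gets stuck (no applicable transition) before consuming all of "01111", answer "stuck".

s

(p, 01111, #)
  read 0, top #: go to p, push X# → (p, 1111, X#)
  read 1, top X: go to s, push ε → (s, 111, #)
  read 1, top #: go to t, push # → (t, 11, #)
  read 1, top #: go to r, push XX# → (r, 1, XX#)
  read 1, top X: go to s, push ε → (s, ε, X#)
All input consumed; M is in state s.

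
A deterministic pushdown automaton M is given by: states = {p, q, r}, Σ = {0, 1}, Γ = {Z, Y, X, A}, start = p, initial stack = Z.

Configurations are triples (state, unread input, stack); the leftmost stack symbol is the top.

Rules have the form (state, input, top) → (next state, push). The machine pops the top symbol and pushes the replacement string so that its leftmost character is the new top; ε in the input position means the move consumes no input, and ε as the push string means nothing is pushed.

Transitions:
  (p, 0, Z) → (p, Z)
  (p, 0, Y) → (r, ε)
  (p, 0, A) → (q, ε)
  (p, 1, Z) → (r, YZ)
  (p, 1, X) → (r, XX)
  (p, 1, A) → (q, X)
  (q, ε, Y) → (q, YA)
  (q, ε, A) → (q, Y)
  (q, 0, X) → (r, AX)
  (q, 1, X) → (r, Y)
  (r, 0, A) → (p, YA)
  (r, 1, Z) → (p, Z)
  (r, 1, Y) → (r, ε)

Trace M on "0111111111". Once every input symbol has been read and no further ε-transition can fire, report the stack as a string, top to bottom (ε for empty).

Z

(p, 0111111111, Z)
  read 0, top Z: go to p, push Z → (p, 111111111, Z)
  read 1, top Z: go to r, push YZ → (r, 11111111, YZ)
  read 1, top Y: go to r, push ε → (r, 1111111, Z)
  read 1, top Z: go to p, push Z → (p, 111111, Z)
  read 1, top Z: go to r, push YZ → (r, 11111, YZ)
  read 1, top Y: go to r, push ε → (r, 1111, Z)
  read 1, top Z: go to p, push Z → (p, 111, Z)
  read 1, top Z: go to r, push YZ → (r, 11, YZ)
  read 1, top Y: go to r, push ε → (r, 1, Z)
  read 1, top Z: go to p, push Z → (p, ε, Z)
All input consumed in state p with stack Z.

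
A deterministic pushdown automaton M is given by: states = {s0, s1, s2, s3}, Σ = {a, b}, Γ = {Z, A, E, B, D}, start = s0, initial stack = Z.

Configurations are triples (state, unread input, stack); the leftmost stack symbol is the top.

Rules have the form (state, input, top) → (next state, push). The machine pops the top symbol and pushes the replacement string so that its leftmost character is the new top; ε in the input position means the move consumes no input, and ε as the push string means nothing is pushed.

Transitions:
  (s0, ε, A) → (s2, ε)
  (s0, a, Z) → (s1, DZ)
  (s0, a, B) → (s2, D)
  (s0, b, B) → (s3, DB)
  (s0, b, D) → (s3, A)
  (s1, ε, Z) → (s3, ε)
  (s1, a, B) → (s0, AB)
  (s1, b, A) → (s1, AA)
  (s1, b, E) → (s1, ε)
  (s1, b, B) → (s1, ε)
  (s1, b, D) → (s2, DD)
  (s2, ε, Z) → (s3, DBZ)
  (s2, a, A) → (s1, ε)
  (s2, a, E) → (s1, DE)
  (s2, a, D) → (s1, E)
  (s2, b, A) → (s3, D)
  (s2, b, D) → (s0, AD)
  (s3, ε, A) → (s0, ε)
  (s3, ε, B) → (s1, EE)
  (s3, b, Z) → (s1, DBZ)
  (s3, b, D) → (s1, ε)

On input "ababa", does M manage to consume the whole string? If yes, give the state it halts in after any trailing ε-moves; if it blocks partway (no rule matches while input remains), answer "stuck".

stuck

(s0, ababa, Z) ⊢ (s1, baba, DZ) ⊢ (s2, aba, DDZ) ⊢ (s1, ba, EDZ) ⊢ (s1, a, DZ)
No transition for (s1, a, top D); M blocks with input a remaining.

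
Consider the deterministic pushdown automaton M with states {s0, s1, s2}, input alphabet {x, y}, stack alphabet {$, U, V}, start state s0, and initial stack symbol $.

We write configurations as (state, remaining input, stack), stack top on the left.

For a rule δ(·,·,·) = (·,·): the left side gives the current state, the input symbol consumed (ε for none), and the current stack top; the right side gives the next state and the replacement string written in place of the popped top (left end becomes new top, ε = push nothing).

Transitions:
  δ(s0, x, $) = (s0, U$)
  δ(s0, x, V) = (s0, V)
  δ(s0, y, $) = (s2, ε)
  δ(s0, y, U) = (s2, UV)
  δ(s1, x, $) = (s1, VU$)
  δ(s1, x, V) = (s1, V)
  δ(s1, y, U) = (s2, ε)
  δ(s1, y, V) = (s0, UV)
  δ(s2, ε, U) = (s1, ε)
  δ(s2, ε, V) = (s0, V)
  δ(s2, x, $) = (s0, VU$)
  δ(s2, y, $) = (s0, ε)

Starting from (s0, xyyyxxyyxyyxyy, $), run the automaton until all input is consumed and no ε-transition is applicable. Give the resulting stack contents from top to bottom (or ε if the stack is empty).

VVVVV$

(s0, xyyyxxyyxyyxyy, $) ⊢ (s0, yyyxxyyxyyxyy, U$) ⊢ (s2, yyxxyyxyyxyy, UV$) ⊢ (s1, yyxxyyxyyxyy, V$) ⊢ (s0, yxxyyxyyxyy, UV$) ⊢ (s2, xxyyxyyxyy, UVV$) ⊢ (s1, xxyyxyyxyy, VV$) ⊢ (s1, xyyxyyxyy, VV$) ⊢ (s1, yyxyyxyy, VV$) ⊢ (s0, yxyyxyy, UVV$) ⊢ (s2, xyyxyy, UVVV$) ⊢ (s1, xyyxyy, VVV$) ⊢ (s1, yyxyy, VVV$) ⊢ (s0, yxyy, UVVV$) ⊢ (s2, xyy, UVVVV$) ⊢ (s1, xyy, VVVV$) ⊢ (s1, yy, VVVV$) ⊢ (s0, y, UVVVV$) ⊢ (s2, ε, UVVVVV$) ⊢ (s1, ε, VVVVV$)
All input consumed in state s1 with stack VVVVV$.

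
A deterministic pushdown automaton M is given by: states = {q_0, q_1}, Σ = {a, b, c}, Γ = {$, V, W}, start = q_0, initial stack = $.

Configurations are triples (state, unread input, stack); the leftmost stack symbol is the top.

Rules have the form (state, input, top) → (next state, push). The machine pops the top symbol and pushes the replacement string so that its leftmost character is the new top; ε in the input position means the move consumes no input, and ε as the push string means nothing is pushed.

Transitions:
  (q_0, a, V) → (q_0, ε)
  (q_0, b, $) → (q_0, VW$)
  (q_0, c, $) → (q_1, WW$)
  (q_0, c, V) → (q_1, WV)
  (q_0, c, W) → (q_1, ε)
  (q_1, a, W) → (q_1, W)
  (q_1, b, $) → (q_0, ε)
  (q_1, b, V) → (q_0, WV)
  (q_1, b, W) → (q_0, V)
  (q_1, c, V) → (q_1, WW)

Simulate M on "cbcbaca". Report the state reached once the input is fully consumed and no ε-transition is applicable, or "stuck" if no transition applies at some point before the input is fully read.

q_1

(q_0, cbcbaca, $)
  read c, top $: go to q_1, push WW$ → (q_1, bcbaca, WW$)
  read b, top W: go to q_0, push V → (q_0, cbaca, VW$)
  read c, top V: go to q_1, push WV → (q_1, baca, WVW$)
  read b, top W: go to q_0, push V → (q_0, aca, VVW$)
  read a, top V: go to q_0, push ε → (q_0, ca, VW$)
  read c, top V: go to q_1, push WV → (q_1, a, WVW$)
  read a, top W: go to q_1, push W → (q_1, ε, WVW$)
All input consumed; M is in state q_1.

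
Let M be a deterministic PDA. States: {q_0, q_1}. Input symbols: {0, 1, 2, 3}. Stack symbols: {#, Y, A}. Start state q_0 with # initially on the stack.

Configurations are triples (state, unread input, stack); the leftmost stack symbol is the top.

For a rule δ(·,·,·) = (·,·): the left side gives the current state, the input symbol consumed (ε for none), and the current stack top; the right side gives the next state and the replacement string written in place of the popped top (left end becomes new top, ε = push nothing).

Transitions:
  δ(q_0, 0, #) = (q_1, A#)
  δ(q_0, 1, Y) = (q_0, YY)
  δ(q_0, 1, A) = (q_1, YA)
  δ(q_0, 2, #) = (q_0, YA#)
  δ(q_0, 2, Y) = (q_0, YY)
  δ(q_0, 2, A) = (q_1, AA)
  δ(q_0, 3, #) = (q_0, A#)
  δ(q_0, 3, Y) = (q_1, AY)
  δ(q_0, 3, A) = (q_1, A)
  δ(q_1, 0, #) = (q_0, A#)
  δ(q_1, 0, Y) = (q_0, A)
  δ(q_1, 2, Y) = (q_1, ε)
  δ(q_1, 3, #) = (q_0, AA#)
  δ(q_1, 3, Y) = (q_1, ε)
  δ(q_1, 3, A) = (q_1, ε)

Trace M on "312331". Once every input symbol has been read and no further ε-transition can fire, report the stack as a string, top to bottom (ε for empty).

(q_0, 312331, #)
  read 3, top #: go to q_0, push A# → (q_0, 12331, A#)
  read 1, top A: go to q_1, push YA → (q_1, 2331, YA#)
  read 2, top Y: go to q_1, push ε → (q_1, 331, A#)
  read 3, top A: go to q_1, push ε → (q_1, 31, #)
  read 3, top #: go to q_0, push AA# → (q_0, 1, AA#)
  read 1, top A: go to q_1, push YA → (q_1, ε, YAA#)
All input consumed in state q_1 with stack YAA#.

YAA#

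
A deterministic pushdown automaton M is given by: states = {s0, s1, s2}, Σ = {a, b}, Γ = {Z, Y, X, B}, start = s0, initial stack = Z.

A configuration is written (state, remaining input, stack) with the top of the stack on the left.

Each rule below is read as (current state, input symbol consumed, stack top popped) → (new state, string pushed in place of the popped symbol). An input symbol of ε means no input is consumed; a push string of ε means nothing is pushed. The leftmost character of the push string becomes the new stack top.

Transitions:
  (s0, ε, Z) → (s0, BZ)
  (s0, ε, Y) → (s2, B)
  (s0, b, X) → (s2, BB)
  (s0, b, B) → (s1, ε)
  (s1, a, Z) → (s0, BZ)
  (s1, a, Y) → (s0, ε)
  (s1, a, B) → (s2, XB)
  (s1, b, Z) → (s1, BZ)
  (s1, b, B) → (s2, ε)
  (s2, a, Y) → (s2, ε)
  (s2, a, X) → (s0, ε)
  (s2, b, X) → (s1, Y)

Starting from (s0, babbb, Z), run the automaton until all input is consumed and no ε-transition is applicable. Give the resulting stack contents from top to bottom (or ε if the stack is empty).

Z

(s0, babbb, Z)
  ε-move, top Z: go to s0, push BZ → (s0, babbb, BZ)
  read b, top B: go to s1, push ε → (s1, abbb, Z)
  read a, top Z: go to s0, push BZ → (s0, bbb, BZ)
  read b, top B: go to s1, push ε → (s1, bb, Z)
  read b, top Z: go to s1, push BZ → (s1, b, BZ)
  read b, top B: go to s2, push ε → (s2, ε, Z)
All input consumed in state s2 with stack Z.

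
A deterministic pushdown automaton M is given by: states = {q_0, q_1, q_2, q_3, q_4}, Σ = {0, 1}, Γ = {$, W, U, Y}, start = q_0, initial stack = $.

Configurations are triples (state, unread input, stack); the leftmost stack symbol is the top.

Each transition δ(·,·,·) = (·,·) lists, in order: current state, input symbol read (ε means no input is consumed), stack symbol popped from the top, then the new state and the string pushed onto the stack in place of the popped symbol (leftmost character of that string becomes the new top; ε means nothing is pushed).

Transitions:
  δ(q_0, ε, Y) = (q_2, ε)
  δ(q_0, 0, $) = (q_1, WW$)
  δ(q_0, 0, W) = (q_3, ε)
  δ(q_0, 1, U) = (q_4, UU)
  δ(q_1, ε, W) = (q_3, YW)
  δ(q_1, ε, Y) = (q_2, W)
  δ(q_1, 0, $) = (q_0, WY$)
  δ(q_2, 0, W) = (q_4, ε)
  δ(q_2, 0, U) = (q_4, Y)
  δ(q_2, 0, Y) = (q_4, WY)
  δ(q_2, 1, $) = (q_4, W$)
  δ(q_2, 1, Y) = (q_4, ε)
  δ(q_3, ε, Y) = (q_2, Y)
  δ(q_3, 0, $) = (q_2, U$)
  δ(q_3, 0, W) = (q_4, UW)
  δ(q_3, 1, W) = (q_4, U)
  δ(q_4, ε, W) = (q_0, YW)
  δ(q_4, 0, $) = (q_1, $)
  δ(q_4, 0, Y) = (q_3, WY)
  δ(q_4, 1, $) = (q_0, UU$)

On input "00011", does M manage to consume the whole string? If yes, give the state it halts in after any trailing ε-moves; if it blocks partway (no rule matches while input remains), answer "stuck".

(q_0, 00011, $) ⊢ (q_1, 0011, WW$) ⊢ (q_3, 0011, YWW$) ⊢ (q_2, 0011, YWW$) ⊢ (q_4, 011, WYWW$) ⊢ (q_0, 011, YWYWW$) ⊢ (q_2, 011, WYWW$) ⊢ (q_4, 11, YWW$)
No transition for (q_4, 1, top Y); M blocks with input 11 remaining.

stuck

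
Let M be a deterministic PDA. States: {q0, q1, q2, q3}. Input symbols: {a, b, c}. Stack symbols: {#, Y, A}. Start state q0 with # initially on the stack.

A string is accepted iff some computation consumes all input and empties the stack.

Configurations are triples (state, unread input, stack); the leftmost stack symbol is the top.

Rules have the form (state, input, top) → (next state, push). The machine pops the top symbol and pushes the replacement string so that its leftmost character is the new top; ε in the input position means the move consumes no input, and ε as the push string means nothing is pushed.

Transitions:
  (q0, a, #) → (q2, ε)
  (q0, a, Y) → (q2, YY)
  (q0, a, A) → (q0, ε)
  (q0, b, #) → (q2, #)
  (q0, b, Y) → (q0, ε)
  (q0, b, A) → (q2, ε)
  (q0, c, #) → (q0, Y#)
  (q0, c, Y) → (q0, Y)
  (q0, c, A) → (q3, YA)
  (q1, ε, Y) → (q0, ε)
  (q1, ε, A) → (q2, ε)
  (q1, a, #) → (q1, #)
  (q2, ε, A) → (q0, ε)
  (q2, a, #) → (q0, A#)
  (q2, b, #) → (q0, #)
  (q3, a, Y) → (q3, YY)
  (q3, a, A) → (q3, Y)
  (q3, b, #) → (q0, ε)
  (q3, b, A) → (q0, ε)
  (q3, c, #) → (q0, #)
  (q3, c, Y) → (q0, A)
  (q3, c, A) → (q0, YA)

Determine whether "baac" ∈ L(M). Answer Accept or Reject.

(q0, baac, #)
  read b, top #: go to q2, push # → (q2, aac, #)
  read a, top #: go to q0, push A# → (q0, ac, A#)
  read a, top A: go to q0, push ε → (q0, c, #)
  read c, top #: go to q0, push Y# → (q0, ε, Y#)
All input consumed; stack is Y#, not empty, and no further ε-move applies.

Reject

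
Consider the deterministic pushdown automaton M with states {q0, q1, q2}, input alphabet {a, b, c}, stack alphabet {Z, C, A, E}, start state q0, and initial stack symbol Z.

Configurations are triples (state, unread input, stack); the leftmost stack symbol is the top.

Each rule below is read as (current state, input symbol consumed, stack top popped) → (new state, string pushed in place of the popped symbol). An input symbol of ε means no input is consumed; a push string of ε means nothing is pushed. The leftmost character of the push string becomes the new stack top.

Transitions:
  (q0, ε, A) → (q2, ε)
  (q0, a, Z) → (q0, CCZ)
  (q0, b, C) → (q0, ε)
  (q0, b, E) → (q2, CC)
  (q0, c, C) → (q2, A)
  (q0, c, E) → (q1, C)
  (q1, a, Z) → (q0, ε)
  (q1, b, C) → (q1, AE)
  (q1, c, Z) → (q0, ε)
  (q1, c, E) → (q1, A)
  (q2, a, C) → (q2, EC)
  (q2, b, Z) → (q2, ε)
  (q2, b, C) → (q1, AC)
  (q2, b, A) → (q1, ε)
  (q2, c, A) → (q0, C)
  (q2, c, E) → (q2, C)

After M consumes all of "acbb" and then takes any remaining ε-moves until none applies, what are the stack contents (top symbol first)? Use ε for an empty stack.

(q0, acbb, Z)
  read a, top Z: go to q0, push CCZ → (q0, cbb, CCZ)
  read c, top C: go to q2, push A → (q2, bb, ACZ)
  read b, top A: go to q1, push ε → (q1, b, CZ)
  read b, top C: go to q1, push AE → (q1, ε, AEZ)
All input consumed in state q1 with stack AEZ.

AEZ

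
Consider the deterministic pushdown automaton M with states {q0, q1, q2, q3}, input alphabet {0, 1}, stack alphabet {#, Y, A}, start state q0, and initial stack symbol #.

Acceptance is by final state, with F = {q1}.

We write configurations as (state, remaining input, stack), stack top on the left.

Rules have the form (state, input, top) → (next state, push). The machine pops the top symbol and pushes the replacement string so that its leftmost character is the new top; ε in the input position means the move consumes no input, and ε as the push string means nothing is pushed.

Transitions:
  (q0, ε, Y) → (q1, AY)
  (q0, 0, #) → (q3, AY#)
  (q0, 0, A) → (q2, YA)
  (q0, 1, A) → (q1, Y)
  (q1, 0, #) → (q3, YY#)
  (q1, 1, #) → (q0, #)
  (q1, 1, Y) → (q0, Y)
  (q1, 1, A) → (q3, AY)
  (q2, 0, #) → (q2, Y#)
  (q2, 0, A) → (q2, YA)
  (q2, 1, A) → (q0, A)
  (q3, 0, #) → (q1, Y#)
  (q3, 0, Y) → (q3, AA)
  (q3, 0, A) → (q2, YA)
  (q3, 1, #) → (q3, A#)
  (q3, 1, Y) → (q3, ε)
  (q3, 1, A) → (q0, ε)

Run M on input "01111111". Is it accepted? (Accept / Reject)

(q0, 01111111, #)
  read 0, top #: go to q3, push AY# → (q3, 1111111, AY#)
  read 1, top A: go to q0, push ε → (q0, 111111, Y#)
  ε-move, top Y: go to q1, push AY → (q1, 111111, AY#)
  read 1, top A: go to q3, push AY → (q3, 11111, AYY#)
  read 1, top A: go to q0, push ε → (q0, 1111, YY#)
  ε-move, top Y: go to q1, push AY → (q1, 1111, AYY#)
  read 1, top A: go to q3, push AY → (q3, 111, AYYY#)
  read 1, top A: go to q0, push ε → (q0, 11, YYY#)
  ε-move, top Y: go to q1, push AY → (q1, 11, AYYY#)
  read 1, top A: go to q3, push AY → (q3, 1, AYYYY#)
  read 1, top A: go to q0, push ε → (q0, ε, YYYY#)
  ε-move, top Y: go to q1, push AY → (q1, ε, AYYYY#)
All input consumed; state q1 ∈ F.

Accept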